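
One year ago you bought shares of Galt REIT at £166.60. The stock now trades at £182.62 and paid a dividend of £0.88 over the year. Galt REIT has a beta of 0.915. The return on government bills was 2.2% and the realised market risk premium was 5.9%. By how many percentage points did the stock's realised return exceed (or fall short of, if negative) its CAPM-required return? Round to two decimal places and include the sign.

Realised HPR = (P1 + D1 − P0) / P0 = (182.62 + 0.88 − 166.60) / 166.60 = 16.90 / 166.60 = 10.1441%
CAPM required = R_f + β·MRP = 2.2% + 0.915 × 5.9% = 7.5985%
α = realised − required = 10.1441% − 7.5985% = +2.55%

+2.55%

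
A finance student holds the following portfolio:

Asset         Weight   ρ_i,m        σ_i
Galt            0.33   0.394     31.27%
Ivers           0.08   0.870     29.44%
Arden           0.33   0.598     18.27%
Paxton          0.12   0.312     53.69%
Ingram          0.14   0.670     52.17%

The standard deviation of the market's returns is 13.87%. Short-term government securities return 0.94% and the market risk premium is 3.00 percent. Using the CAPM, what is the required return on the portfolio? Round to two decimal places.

4.54%

β_Galt = 0.394 × 31.27% / 13.87% = 0.8883
β_Ivers = 0.870 × 29.44% / 13.87% = 1.8466
β_Arden = 0.598 × 18.27% / 13.87% = 0.7877
β_Paxton = 0.312 × 53.69% / 13.87% = 1.2077
β_Ingram = 0.670 × 52.17% / 13.87% = 2.5201
β_P = Σ w_i β_i = 0.33×0.8883 + 0.08×1.8466 + 0.33×0.7877 + 0.12×1.2077 + 0.14×2.5201 = 1.1985
E(R_P) = R_f + β_P × MRP = 0.94% + 1.1985 × 3.00% = 4.54%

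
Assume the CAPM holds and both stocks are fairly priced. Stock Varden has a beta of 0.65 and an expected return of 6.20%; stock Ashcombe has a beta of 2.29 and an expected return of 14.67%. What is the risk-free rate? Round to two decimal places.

Both satisfy E(R) = R_f + β·MRP, so the slope of the SML is
MRP = (14.67% − 6.20%) / (2.29 − 0.65) = 8.47% / 1.64 = 5.1646%
R_f = E(R_Varden) − β_Varden·MRP = 6.20% − 0.65 × 5.1646% = 2.8430%

2.84%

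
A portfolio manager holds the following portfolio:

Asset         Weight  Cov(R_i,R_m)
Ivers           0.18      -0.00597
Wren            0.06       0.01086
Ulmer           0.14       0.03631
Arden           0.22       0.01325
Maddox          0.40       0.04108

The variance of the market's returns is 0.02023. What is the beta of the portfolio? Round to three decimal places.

1.187

β_Ivers = -0.00597 / 0.02023 = -0.2951
β_Wren = 0.01086 / 0.02023 = 0.5368
β_Ulmer = 0.03631 / 0.02023 = 1.7949
β_Arden = 0.01325 / 0.02023 = 0.6550
β_Maddox = 0.04108 / 0.02023 = 2.0306
β_P = Σ w_i β_i = 0.18×-0.2951 + 0.06×0.5368 + 0.14×1.7949 + 0.22×0.6550 + 0.40×2.0306 = 1.1867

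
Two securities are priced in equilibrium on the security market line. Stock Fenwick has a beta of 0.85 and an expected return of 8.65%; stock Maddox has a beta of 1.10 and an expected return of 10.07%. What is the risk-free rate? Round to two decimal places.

Both satisfy E(R) = R_f + β·MRP, so the slope of the SML is
MRP = (10.07% − 8.65%) / (1.10 − 0.85) = 1.42% / 0.25 = 5.6800%
R_f = E(R_Fenwick) − β_Fenwick·MRP = 8.65% − 0.85 × 5.6800% = 3.8220%

3.82%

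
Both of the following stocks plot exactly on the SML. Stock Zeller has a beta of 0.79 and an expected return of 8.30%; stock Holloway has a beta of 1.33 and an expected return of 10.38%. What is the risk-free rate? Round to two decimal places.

Both satisfy E(R) = R_f + β·MRP, so the slope of the SML is
MRP = (10.38% − 8.30%) / (1.33 − 0.79) = 2.08% / 0.54 = 3.8519%
R_f = E(R_Zeller) − β_Zeller·MRP = 8.30% − 0.79 × 3.8519% = 5.2570%

5.26%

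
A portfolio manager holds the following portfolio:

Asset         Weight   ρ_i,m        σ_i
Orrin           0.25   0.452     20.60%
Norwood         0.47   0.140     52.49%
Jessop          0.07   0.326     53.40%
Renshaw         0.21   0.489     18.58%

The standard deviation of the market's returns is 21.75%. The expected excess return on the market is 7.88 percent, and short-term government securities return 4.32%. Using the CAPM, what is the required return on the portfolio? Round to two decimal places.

7.55%

β_Orrin = 0.452 × 20.60% / 21.75% = 0.4281
β_Norwood = 0.140 × 52.49% / 21.75% = 0.3379
β_Jessop = 0.326 × 53.40% / 21.75% = 0.8004
β_Renshaw = 0.489 × 18.58% / 21.75% = 0.4177
β_P = Σ w_i β_i = 0.25×0.4281 + 0.47×0.3379 + 0.07×0.8004 + 0.21×0.4177 = 0.4096
E(R_P) = R_f + β_P × MRP = 4.32% + 0.4096 × 7.88% = 7.55%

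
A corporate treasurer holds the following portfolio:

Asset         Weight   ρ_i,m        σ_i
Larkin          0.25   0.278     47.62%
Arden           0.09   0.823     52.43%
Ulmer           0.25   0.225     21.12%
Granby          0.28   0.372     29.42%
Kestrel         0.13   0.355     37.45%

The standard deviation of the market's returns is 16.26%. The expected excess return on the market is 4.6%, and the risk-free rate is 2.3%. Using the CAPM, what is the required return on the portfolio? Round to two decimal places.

β_Larkin = 0.278 × 47.62% / 16.26% = 0.8142
β_Arden = 0.823 × 52.43% / 16.26% = 2.6537
β_Ulmer = 0.225 × 21.12% / 16.26% = 0.2923
β_Granby = 0.372 × 29.42% / 16.26% = 0.6731
β_Kestrel = 0.355 × 37.45% / 16.26% = 0.8176
β_P = Σ w_i β_i = 0.25×0.8142 + 0.09×2.6537 + 0.25×0.2923 + 0.28×0.6731 + 0.13×0.8176 = 0.8102
E(R_P) = R_f + β_P × MRP = 2.3% + 0.8102 × 4.6% = 6.03%

6.03%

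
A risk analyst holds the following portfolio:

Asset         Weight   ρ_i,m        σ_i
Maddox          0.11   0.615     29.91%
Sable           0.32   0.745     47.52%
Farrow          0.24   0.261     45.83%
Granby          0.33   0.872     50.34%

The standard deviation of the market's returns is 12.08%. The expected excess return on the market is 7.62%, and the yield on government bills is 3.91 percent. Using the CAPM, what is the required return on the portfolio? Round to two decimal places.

23.28%

β_Maddox = 0.615 × 29.91% / 12.08% = 1.5227
β_Sable = 0.745 × 47.52% / 12.08% = 2.9307
β_Farrow = 0.261 × 45.83% / 12.08% = 0.9902
β_Granby = 0.872 × 50.34% / 12.08% = 3.6338
β_P = Σ w_i β_i = 0.11×1.5227 + 0.32×2.9307 + 0.24×0.9902 + 0.33×3.6338 = 2.5421
E(R_P) = R_f + β_P × MRP = 3.91% + 2.5421 × 7.62% = 23.28%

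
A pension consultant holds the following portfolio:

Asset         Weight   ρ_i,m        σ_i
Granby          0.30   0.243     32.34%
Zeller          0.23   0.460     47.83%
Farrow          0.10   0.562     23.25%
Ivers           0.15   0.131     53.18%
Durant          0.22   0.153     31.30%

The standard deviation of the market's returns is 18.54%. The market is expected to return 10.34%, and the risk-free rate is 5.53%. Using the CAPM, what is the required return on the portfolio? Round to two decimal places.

β_Granby = 0.243 × 32.34% / 18.54% = 0.4239
β_Zeller = 0.460 × 47.83% / 18.54% = 1.1867
β_Farrow = 0.562 × 23.25% / 18.54% = 0.7048
β_Ivers = 0.131 × 53.18% / 18.54% = 0.3758
β_Durant = 0.153 × 31.30% / 18.54% = 0.2583
β_P = Σ w_i β_i = 0.30×0.4239 + 0.23×1.1867 + 0.10×0.7048 + 0.15×0.3758 + 0.22×0.2583 = 0.5838
MRP = 10.34% − 5.53% = 4.81%
E(R_P) = R_f + β_P × MRP = 5.53% + 0.5838 × 4.81% = 8.34%

8.34%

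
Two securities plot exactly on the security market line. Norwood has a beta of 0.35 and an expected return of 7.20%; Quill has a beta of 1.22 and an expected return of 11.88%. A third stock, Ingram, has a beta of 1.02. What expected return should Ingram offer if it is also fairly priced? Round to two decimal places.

10.80%

MRP (SML slope) = (11.88% − 7.20%) / (1.22 − 0.35) = 4.68% / 0.87 = 5.3793%
R_f (intercept) = 7.20% − 0.35 × 5.3793% = 5.3172%
E(R_Ingram) = R_f + β × MRP = 5.3172% + 1.02 × 5.3793% = 10.80%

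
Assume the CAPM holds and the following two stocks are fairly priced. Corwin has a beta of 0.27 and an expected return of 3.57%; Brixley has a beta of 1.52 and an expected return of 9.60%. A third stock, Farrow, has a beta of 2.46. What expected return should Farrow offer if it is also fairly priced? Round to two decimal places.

14.13%

MRP (SML slope) = (9.60% − 3.57%) / (1.52 − 0.27) = 6.03% / 1.25 = 4.8240%
R_f (intercept) = 3.57% − 0.27 × 4.8240% = 2.2675%
E(R_Farrow) = R_f + β × MRP = 2.2675% + 2.46 × 4.8240% = 14.13%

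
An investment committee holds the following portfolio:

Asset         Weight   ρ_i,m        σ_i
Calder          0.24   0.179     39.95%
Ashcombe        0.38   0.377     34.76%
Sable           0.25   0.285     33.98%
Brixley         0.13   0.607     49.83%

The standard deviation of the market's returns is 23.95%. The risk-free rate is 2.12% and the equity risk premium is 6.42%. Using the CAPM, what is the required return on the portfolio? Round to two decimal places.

β_Calder = 0.179 × 39.95% / 23.95% = 0.2986
β_Ashcombe = 0.377 × 34.76% / 23.95% = 0.5472
β_Sable = 0.285 × 33.98% / 23.95% = 0.4044
β_Brixley = 0.607 × 49.83% / 23.95% = 1.2629
β_P = Σ w_i β_i = 0.24×0.2986 + 0.38×0.5472 + 0.25×0.4044 + 0.13×1.2629 = 0.5449
E(R_P) = R_f + β_P × MRP = 2.12% + 0.5449 × 6.42% = 5.62%

5.62%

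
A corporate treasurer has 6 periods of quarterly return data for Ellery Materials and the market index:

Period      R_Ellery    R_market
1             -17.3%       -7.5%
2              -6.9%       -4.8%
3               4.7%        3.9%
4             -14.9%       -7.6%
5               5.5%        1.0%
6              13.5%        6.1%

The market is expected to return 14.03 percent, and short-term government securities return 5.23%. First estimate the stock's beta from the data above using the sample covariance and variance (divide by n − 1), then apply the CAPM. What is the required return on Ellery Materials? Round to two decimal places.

Mean R_i = (-17.3 − 6.9 + 4.7 − 14.9 + 5.5 + 13.5) / 6 = -2.5667%
Mean R_m = (-7.5 − 4.8 + 3.9 − 7.6 + 1.0 + 6.1) / 6 = -1.4833%
Σ(R_i − R̄_i)(R_m − R̄_m) = 359.4467  ⇒  Cov = 359.4467 / 5 = 71.8893
Σ(R_m − R̄_m)² = 177.2683  ⇒  Var(R_m) = 177.2683 / 5 = 35.4537
β = Cov / Var(R_m) = 71.8893 / 35.4537 = 2.0277
MRP = 14.03% − 5.23% = 8.80%
E(R) = R_f + β × MRP = 5.23% + 2.0277 × 8.80% = 23.07%

23.07%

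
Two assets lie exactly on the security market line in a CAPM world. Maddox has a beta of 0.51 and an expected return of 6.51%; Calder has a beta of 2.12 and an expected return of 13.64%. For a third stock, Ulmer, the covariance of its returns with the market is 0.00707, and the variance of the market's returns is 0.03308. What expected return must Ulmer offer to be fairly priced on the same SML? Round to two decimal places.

5.20%

MRP = (13.64% − 6.51%) / (2.12 − 0.51) = 4.4286%
R_f = 6.51% − 0.51 × 4.4286% = 4.2514%
β_Ulmer = Cov / Var(R_m) = 0.00707 / 0.03308 = 0.2137
E(R_Ulmer) = R_f + β × MRP = 4.2514% + 0.2137 × 4.4286% = 5.20%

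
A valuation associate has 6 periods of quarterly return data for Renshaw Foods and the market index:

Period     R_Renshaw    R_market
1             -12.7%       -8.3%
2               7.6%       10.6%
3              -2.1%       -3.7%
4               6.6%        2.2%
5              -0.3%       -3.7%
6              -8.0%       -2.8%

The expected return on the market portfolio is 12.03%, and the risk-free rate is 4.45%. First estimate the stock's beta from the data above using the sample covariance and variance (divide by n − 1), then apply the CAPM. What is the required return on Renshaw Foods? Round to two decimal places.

12.29%

Mean R_i = (-12.7 + 7.6 − 2.1 + 6.6 − 0.3 − 8.0) / 6 = -1.4833%
Mean R_m = (-8.3 + 10.6 − 3.7 + 2.2 − 3.7 − 2.8) / 6 = -0.9500%
Σ(R_i − R̄_i)(R_m − R̄_m) = 223.3150  ⇒  Cov = 223.3150 / 5 = 44.6630
Σ(R_m − R̄_m)² = 215.8950  ⇒  Var(R_m) = 215.8950 / 5 = 43.1790
β = Cov / Var(R_m) = 44.6630 / 43.1790 = 1.0344
MRP = 12.03% − 4.45% = 7.58%
E(R) = R_f + β × MRP = 4.45% + 1.0344 × 7.58% = 12.29%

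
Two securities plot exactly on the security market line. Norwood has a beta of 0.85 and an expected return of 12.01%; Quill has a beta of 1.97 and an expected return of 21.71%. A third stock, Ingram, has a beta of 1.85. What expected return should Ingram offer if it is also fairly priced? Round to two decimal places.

20.67%

MRP (SML slope) = (21.71% − 12.01%) / (1.97 − 0.85) = 9.70% / 1.12 = 8.6607%
R_f (intercept) = 12.01% − 0.85 × 8.6607% = 4.6484%
E(R_Ingram) = R_f + β × MRP = 4.6484% + 1.85 × 8.6607% = 20.67%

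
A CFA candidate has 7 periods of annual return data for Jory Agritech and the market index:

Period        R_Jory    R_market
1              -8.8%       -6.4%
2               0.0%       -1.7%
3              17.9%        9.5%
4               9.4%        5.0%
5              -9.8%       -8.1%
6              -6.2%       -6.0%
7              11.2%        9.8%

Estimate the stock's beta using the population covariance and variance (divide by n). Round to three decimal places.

Mean R_i = (-8.8 + 0.0 + 17.9 + 9.4 − 9.8 − 6.2 + 11.2) / 7 = 1.9571%
Mean R_m = (-6.4 − 1.7 + 9.5 + 5.0 − 8.1 − 6.0 + 9.8) / 7 = 0.3000%
Σ(R_i − R̄_i)(R_m − R̄_m) = 495.6000  ⇒  Cov = 495.6000 / 7 = 70.8000
Σ(R_m − R̄_m)² = 356.1200  ⇒  Var(R_m) = 356.1200 / 7 = 50.8743
β = Cov / Var(R_m) = 70.8000 / 50.8743 = 1.3917

1.392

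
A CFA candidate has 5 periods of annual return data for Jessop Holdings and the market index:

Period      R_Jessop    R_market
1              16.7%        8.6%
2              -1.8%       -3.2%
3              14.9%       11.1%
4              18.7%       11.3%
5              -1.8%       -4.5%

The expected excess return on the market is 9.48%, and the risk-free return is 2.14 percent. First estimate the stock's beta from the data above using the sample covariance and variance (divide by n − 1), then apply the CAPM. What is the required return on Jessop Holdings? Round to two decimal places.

14.30%

Mean R_i = (16.7 − 1.8 + 14.9 + 18.7 − 1.8) / 5 = 9.3400%
Mean R_m = (8.6 − 3.2 + 11.1 + 11.3 − 4.5) / 5 = 4.6600%
Σ(R_i − R̄_i)(R_m − R̄_m) = 316.5580  ⇒  Cov = 316.5580 / 4 = 79.1395
Σ(R_m − R̄_m)² = 246.7720  ⇒  Var(R_m) = 246.7720 / 4 = 61.6930
β = Cov / Var(R_m) = 79.1395 / 61.6930 = 1.2828
E(R) = R_f + β × MRP = 2.14% + 1.2828 × 9.48% = 14.30%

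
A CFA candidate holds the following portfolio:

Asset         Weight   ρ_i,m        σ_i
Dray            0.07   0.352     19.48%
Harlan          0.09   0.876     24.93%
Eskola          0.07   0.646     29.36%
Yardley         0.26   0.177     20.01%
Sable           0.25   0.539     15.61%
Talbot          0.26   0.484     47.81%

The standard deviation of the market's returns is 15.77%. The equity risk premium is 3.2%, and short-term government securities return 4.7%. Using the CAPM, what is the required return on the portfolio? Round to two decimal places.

7.30%

β_Dray = 0.352 × 19.48% / 15.77% = 0.4348
β_Harlan = 0.876 × 24.93% / 15.77% = 1.3848
β_Eskola = 0.646 × 29.36% / 15.77% = 1.2027
β_Yardley = 0.177 × 20.01% / 15.77% = 0.2246
β_Sable = 0.539 × 15.61% / 15.77% = 0.5335
β_Talbot = 0.484 × 47.81% / 15.77% = 1.4673
β_P = Σ w_i β_i = 0.07×0.4348 + 0.09×1.3848 + 0.07×1.2027 + 0.26×0.2246 + 0.25×0.5335 + 0.26×1.4673 = 0.8125
E(R_P) = R_f + β_P × MRP = 4.7% + 0.8125 × 3.2% = 7.30%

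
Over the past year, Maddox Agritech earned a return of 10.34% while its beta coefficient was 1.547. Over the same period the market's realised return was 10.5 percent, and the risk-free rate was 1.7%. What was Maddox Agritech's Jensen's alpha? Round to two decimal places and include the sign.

-4.97%

Market excess return = 10.5% − 1.7% = 8.80%
CAPM benchmark = R_f + β(R_m − R_f) = 1.7% + 1.547 × 8.8% = 15.3136%
α = actual − benchmark = 10.34% − 15.3136% = -4.97%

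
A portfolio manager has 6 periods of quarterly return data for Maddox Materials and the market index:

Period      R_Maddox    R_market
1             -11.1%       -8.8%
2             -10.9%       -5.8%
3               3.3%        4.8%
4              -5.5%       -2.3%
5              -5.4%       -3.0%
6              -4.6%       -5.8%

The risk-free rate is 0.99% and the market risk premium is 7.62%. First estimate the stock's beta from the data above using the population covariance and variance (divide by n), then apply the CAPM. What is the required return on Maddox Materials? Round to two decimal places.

Mean R_i = (-11.1 − 10.9 + 3.3 − 5.5 − 5.4 − 4.6) / 6 = -5.7000%
Mean R_m = (-8.8 − 5.8 + 4.8 − 2.3 − 3.0 − 5.8) / 6 = -3.4833%
Σ(R_i − R̄_i)(R_m − R̄_m) = 113.1400  ⇒  Cov = 113.1400 / 6 = 18.8567
Σ(R_m − R̄_m)² = 109.2483  ⇒  Var(R_m) = 109.2483 / 6 = 18.2081
β = Cov / Var(R_m) = 18.8567 / 18.2081 = 1.0356
E(R) = R_f + β × MRP = 0.99% + 1.0356 × 7.62% = 8.88%

8.88%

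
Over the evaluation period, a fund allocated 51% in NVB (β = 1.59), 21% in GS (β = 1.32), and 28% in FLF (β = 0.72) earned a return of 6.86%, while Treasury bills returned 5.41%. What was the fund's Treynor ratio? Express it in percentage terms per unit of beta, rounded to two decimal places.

1.12%

β_P = 0.51×1.59 + 0.21×1.32 + 0.28×0.72 = 1.2897
Treynor = (R_P − R_f) / β_P = (6.86% − 5.41%) / 1.2897 = 1.45% / 1.2897 = 1.12%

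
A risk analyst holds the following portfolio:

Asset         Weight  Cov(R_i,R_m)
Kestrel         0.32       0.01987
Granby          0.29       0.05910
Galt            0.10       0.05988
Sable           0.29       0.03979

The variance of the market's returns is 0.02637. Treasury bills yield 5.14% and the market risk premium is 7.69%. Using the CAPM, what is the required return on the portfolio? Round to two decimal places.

17.10%

β_Kestrel = 0.01987 / 0.02637 = 0.7535
β_Granby = 0.05910 / 0.02637 = 2.2412
β_Galt = 0.05988 / 0.02637 = 2.2708
β_Sable = 0.03979 / 0.02637 = 1.5089
β_P = Σ w_i β_i = 0.32×0.7535 + 0.29×2.2412 + 0.10×2.2708 + 0.29×1.5089 = 1.5557
E(R_P) = R_f + β_P × MRP = 5.14% + 1.5557 × 7.69% = 17.10%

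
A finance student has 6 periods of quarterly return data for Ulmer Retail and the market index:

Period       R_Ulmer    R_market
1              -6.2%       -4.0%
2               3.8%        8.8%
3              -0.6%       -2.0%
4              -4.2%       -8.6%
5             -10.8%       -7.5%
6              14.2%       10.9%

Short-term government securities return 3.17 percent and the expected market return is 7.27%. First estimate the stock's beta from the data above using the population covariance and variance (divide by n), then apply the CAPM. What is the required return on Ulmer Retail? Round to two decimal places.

Mean R_i = (-6.2 + 3.8 − 0.6 − 4.2 − 10.8 + 14.2) / 6 = -0.6333%
Mean R_m = (-4.0 + 8.8 − 2.0 − 8.6 − 7.5 + 10.9) / 6 = -0.4000%
Σ(R_i − R̄_i)(R_m − R̄_m) = 329.8200  ⇒  Cov = 329.8200 / 6 = 54.9700
Σ(R_m − R̄_m)² = 345.5000  ⇒  Var(R_m) = 345.5000 / 6 = 57.5833
β = Cov / Var(R_m) = 54.9700 / 57.5833 = 0.9546
MRP = 7.27% − 3.17% = 4.10%
E(R) = R_f + β × MRP = 3.17% + 0.9546 × 4.10% = 7.08%

7.08%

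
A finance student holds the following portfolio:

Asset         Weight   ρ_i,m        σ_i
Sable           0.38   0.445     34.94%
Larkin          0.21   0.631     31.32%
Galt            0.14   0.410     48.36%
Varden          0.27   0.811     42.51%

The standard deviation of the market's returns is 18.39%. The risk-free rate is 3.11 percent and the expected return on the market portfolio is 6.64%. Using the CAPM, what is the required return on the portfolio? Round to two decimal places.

β_Sable = 0.445 × 34.94% / 18.39% = 0.8455
β_Larkin = 0.631 × 31.32% / 18.39% = 1.0747
β_Galt = 0.410 × 48.36% / 18.39% = 1.0782
β_Varden = 0.811 × 42.51% / 18.39% = 1.8747
β_P = Σ w_i β_i = 0.38×0.8455 + 0.21×1.0747 + 0.14×1.0782 + 0.27×1.8747 = 1.2041
MRP = 6.64% − 3.11% = 3.53%
E(R_P) = R_f + β_P × MRP = 3.11% + 1.2041 × 3.53% = 7.36%

7.36%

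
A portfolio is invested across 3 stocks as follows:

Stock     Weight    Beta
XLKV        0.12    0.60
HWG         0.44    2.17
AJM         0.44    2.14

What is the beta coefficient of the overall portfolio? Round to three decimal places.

1.968

β_P = Σ w_i β_i = 0.12×0.60 + 0.44×2.17 + 0.44×2.14 = 1.9684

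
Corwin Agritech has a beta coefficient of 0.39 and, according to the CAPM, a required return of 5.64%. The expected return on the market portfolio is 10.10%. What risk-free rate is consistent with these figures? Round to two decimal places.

2.79%

E(R) = R_f + β(E(R_m) − R_f) = R_f(1 − β) + β·E(R_m)
5.64% = R_f × (1 − 0.39) + 0.39 × 10.10%
5.64% = R_f × 0.61 + 3.9390%
R_f = (5.64% − 3.9390%) / 0.61 = 2.79%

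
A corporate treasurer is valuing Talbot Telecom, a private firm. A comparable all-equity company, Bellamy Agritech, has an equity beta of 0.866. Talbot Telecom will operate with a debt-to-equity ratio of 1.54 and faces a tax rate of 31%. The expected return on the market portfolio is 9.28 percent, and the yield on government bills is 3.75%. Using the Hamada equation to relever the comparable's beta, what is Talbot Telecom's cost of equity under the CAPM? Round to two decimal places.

13.63%

β_L = β_U × [1 + (1 − t)(D/E)] = 0.866 × [1 + (1 − 0.31) × 1.54]
    = 0.866 × [1 + 0.69 × 1.54] = 0.866 × 2.0626 = 1.7862
MRP = 9.28% − 3.75% = 5.53%
E(R) = R_f + β_L × MRP = 3.75% + 1.7862 × 5.53% = 13.63%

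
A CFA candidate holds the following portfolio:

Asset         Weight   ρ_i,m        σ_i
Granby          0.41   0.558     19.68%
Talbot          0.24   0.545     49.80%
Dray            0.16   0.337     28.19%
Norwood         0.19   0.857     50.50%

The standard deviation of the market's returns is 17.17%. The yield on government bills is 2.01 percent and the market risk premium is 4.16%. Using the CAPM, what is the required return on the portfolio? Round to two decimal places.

β_Granby = 0.558 × 19.68% / 17.17% = 0.6396
β_Talbot = 0.545 × 49.80% / 17.17% = 1.5807
β_Dray = 0.337 × 28.19% / 17.17% = 0.5533
β_Norwood = 0.857 × 50.50% / 17.17% = 2.5206
β_P = Σ w_i β_i = 0.41×0.6396 + 0.24×1.5807 + 0.16×0.5533 + 0.19×2.5206 = 1.2090
E(R_P) = R_f + β_P × MRP = 2.01% + 1.2090 × 4.16% = 7.04%

7.04%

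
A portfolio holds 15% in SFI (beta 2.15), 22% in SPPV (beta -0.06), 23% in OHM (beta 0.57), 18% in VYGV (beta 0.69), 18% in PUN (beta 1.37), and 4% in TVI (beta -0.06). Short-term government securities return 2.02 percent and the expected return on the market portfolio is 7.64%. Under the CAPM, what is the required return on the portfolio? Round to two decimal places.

6.57%

β_P = Σ w_i β_i = 0.15×2.15 + 0.22×-0.06 + 0.23×0.57 + 0.18×0.69 + 0.18×1.37 + 0.04×-0.06 = 0.8088
MRP = 7.64% − 2.02% = 5.62%
E(R_P) = R_f + β_P × MRP = 2.02% + 0.8088 × 5.62% = 6.57%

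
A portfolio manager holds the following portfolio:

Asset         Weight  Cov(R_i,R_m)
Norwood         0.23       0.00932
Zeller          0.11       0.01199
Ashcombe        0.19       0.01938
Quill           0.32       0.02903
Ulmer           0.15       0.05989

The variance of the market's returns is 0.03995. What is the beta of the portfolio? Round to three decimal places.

β_Norwood = 0.00932 / 0.03995 = 0.2333
β_Zeller = 0.01199 / 0.03995 = 0.3001
β_Ashcombe = 0.01938 / 0.03995 = 0.4851
β_Quill = 0.02903 / 0.03995 = 0.7267
β_Ulmer = 0.05989 / 0.03995 = 1.4991
β_P = Σ w_i β_i = 0.23×0.2333 + 0.11×0.3001 + 0.19×0.4851 + 0.32×0.7267 + 0.15×1.4991 = 0.6362

0.636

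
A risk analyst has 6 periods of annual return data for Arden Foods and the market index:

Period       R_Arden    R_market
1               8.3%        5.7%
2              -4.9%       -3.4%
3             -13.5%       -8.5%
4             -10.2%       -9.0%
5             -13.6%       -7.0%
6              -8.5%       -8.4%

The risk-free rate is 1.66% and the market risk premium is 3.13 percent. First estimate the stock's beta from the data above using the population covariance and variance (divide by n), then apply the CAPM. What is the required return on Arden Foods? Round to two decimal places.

Mean R_i = (8.3 − 4.9 − 13.5 − 10.2 − 13.6 − 8.5) / 6 = -7.0667%
Mean R_m = (5.7 − 3.4 − 8.5 − 9.0 − 7.0 − 8.4) / 6 = -5.1000%
Σ(R_i − R̄_i)(R_m − R̄_m) = 220.8800  ⇒  Cov = 220.8800 / 6 = 36.8133
Σ(R_m − R̄_m)² = 160.8000  ⇒  Var(R_m) = 160.8000 / 6 = 26.8000
β = Cov / Var(R_m) = 36.8133 / 26.8000 = 1.3736
E(R) = R_f + β × MRP = 1.66% + 1.3736 × 3.13% = 5.96%

5.96%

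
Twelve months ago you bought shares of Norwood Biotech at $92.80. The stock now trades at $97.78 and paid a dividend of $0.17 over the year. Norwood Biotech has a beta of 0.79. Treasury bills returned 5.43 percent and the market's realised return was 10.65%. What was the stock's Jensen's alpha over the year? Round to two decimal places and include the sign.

-4.00%

Realised HPR = (P1 + D1 − P0) / P0 = (97.78 + 0.17 − 92.80) / 92.80 = 5.15 / 92.80 = 5.5496%
MRP = 10.65% − 5.43% = 5.22%
CAPM required = R_f + β·MRP = 5.43% + 0.79 × 5.22% = 9.5538%
α = realised − required = 5.5496% − 9.5538% = -4.00%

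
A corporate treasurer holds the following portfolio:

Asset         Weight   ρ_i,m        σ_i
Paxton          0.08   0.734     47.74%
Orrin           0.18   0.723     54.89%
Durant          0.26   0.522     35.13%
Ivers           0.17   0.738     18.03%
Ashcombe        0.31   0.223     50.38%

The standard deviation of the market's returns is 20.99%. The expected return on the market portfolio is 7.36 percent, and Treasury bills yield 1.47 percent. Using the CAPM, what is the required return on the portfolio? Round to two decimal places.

7.21%

β_Paxton = 0.734 × 47.74% / 20.99% = 1.6694
β_Orrin = 0.723 × 54.89% / 20.99% = 1.8907
β_Durant = 0.522 × 35.13% / 20.99% = 0.8736
β_Ivers = 0.738 × 18.03% / 20.99% = 0.6339
β_Ashcombe = 0.223 × 50.38% / 20.99% = 0.5352
β_P = Σ w_i β_i = 0.08×1.6694 + 0.18×1.8907 + 0.26×0.8736 + 0.17×0.6339 + 0.31×0.5352 = 0.9747
MRP = 7.36% − 1.47% = 5.89%
E(R_P) = R_f + β_P × MRP = 1.47% + 0.9747 × 5.89% = 7.21%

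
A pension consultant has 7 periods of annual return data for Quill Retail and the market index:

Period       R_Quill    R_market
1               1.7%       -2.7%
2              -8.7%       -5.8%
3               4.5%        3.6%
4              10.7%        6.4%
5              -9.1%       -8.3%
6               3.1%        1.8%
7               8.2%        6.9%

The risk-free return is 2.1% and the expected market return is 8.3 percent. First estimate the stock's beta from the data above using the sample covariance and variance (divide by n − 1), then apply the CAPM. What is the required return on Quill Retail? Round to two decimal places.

Mean R_i = (1.7 − 8.7 + 4.5 + 10.7 − 9.1 + 3.1 + 8.2) / 7 = 1.4857%
Mean R_m = (-2.7 − 5.8 + 3.6 + 6.4 − 8.3 + 1.8 + 6.9) / 7 = 0.2714%
Σ(R_i − R̄_i)(R_m − R̄_m) = 265.4171  ⇒  Cov = 265.4171 / 6 = 44.2362
Σ(R_m − R̄_m)² = 214.0743  ⇒  Var(R_m) = 214.0743 / 6 = 35.6791
β = Cov / Var(R_m) = 44.2362 / 35.6791 = 1.2398
MRP = 8.3% − 2.1% = 6.20%
E(R) = R_f + β × MRP = 2.1% + 1.2398 × 6.2% = 9.79%

9.79%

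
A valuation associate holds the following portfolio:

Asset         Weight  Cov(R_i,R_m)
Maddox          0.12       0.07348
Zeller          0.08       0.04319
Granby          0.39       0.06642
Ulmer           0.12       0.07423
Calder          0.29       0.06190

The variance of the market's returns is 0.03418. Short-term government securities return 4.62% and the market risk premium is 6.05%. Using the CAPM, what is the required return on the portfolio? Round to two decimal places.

β_Maddox = 0.07348 / 0.03418 = 2.1498
β_Zeller = 0.04319 / 0.03418 = 1.2636
β_Granby = 0.06642 / 0.03418 = 1.9432
β_Ulmer = 0.07423 / 0.03418 = 2.1717
β_Calder = 0.06190 / 0.03418 = 1.8110
β_P = Σ w_i β_i = 0.12×2.1498 + 0.08×1.2636 + 0.39×1.9432 + 0.12×2.1717 + 0.29×1.8110 = 1.9027
E(R_P) = R_f + β_P × MRP = 4.62% + 1.9027 × 6.05% = 16.13%

16.13%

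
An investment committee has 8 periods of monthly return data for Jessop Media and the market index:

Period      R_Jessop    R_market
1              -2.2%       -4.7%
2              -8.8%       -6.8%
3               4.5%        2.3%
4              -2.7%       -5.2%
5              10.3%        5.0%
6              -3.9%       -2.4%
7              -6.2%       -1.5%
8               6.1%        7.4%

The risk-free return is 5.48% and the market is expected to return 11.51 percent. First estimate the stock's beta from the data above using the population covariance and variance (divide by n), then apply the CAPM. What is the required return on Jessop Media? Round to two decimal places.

Mean R_i = (-2.2 − 8.8 + 4.5 − 2.7 + 10.3 − 3.9 − 6.2 + 6.1) / 8 = -0.3625%
Mean R_m = (-4.7 − 6.8 + 2.3 − 5.2 + 5.0 − 2.4 − 1.5 + 7.4) / 8 = -0.7375%
Σ(R_i − R̄_i)(R_m − R̄_m) = 207.7313  ⇒  Cov = 207.7313 / 8 = 25.9664
Σ(R_m − R̄_m)² = 184.0788  ⇒  Var(R_m) = 184.0788 / 8 = 23.0099
β = Cov / Var(R_m) = 25.9664 / 23.0099 = 1.1285
MRP = 11.51% − 5.48% = 6.03%
E(R) = R_f + β × MRP = 5.48% + 1.1285 × 6.03% = 12.28%

12.28%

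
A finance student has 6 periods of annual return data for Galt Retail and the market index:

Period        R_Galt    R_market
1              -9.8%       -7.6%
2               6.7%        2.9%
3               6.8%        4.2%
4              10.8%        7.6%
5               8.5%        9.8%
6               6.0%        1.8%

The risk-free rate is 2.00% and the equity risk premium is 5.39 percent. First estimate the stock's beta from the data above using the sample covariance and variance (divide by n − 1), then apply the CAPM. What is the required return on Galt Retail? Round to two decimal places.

Mean R_i = (-9.8 + 6.7 + 6.8 + 10.8 + 8.5 + 6.0) / 6 = 4.8333%
Mean R_m = (-7.6 + 2.9 + 4.2 + 7.6 + 9.8 + 1.8) / 6 = 3.1167%
Σ(R_i − R̄_i)(R_m − R̄_m) = 208.2667  ⇒  Cov = 208.2667 / 5 = 41.6533
Σ(R_m − R̄_m)² = 182.5683  ⇒  Var(R_m) = 182.5683 / 5 = 36.5137
β = Cov / Var(R_m) = 41.6533 / 36.5137 = 1.1408
E(R) = R_f + β × MRP = 2.00% + 1.1408 × 5.39% = 8.15%

8.15%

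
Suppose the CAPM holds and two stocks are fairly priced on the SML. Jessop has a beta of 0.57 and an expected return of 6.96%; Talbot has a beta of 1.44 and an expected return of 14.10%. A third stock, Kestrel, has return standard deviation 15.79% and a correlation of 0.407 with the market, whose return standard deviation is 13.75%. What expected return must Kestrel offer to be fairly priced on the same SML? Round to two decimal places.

MRP = (14.10% − 6.96%) / (1.44 − 0.57) = 8.2069%
R_f = 6.96% − 0.57 × 8.2069% = 2.2821%
β_Kestrel = ρ·σ_i/σ_m = 0.407 × 15.79 / 13.75 = 0.4674
E(R_Kestrel) = R_f + β × MRP = 2.2821% + 0.4674 × 8.2069% = 6.12%

6.12%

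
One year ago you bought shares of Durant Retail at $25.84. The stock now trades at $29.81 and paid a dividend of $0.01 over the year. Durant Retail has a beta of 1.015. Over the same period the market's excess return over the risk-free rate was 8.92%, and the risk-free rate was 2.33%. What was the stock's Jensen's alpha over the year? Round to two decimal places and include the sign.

+4.02%

Realised HPR = (P1 + D1 − P0) / P0 = (29.81 + 0.01 − 25.84) / 25.84 = 3.98 / 25.84 = 15.4025%
CAPM required = R_f + β·MRP = 2.33% + 1.015 × 8.92% = 11.38380%
α = realised − required = 15.4025% − 11.38380% = +4.02%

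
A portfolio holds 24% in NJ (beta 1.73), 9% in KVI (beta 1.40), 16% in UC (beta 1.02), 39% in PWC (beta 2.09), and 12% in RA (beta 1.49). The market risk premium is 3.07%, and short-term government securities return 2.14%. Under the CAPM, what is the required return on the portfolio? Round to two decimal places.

7.35%

β_P = Σ w_i β_i = 0.24×1.73 + 0.09×1.40 + 0.16×1.02 + 0.39×2.09 + 0.12×1.49 = 1.6983
E(R_P) = R_f + β_P × MRP = 2.14% + 1.6983 × 3.07% = 7.35%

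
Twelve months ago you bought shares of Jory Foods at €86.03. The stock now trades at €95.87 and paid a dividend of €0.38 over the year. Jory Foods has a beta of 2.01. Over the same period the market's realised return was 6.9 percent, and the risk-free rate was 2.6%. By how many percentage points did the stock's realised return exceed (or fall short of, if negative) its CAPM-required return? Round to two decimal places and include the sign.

+0.64%

Realised HPR = (P1 + D1 − P0) / P0 = (95.87 + 0.38 − 86.03) / 86.03 = 10.22 / 86.03 = 11.8796%
MRP = 6.9% − 2.6% = 4.30%
CAPM required = R_f + β·MRP = 2.6% + 2.01 × 4.3% = 11.2430%
α = realised − required = 11.8796% − 11.2430% = +0.64%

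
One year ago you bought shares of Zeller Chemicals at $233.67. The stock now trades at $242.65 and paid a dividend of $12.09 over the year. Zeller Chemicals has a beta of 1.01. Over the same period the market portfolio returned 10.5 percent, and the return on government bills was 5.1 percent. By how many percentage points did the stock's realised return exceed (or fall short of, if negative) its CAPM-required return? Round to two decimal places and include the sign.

-1.54%

Realised HPR = (P1 + D1 − P0) / P0 = (242.65 + 12.09 − 233.67) / 233.67 = 21.07 / 233.67 = 9.0170%
MRP = 10.5% − 5.1% = 5.40%
CAPM required = R_f + β·MRP = 5.1% + 1.01 × 5.4% = 10.5540%
α = realised − required = 9.0170% − 10.5540% = -1.54%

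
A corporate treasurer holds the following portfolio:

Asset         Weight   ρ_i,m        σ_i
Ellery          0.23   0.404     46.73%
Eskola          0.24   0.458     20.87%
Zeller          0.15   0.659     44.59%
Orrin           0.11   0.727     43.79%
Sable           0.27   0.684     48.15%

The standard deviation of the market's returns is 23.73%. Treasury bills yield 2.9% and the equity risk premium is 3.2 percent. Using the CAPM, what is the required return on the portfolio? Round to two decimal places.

6.06%

β_Ellery = 0.404 × 46.73% / 23.73% = 0.7956
β_Eskola = 0.458 × 20.87% / 23.73% = 0.4028
β_Zeller = 0.659 × 44.59% / 23.73% = 1.2383
β_Orrin = 0.727 × 43.79% / 23.73% = 1.3416
β_Sable = 0.684 × 48.15% / 23.73% = 1.3879
β_P = Σ w_i β_i = 0.23×0.7956 + 0.24×0.4028 + 0.15×1.2383 + 0.11×1.3416 + 0.27×1.3879 = 0.9877
E(R_P) = R_f + β_P × MRP = 2.9% + 0.9877 × 3.2% = 6.06%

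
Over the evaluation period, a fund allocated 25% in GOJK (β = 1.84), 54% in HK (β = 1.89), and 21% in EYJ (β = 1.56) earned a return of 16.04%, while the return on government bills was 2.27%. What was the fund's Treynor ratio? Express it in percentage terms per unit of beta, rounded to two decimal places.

7.62%

β_P = 0.25×1.84 + 0.54×1.89 + 0.21×1.56 = 1.8082
Treynor = (R_P − R_f) / β_P = (16.04% − 2.27%) / 1.8082 = 13.77% / 1.8082 = 7.62%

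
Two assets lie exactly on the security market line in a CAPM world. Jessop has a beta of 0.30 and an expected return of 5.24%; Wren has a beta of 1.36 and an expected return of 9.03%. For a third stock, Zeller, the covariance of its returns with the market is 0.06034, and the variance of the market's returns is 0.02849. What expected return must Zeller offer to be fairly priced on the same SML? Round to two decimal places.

11.74%

MRP = (9.03% − 5.24%) / (1.36 − 0.30) = 3.5755%
R_f = 5.24% − 0.30 × 3.5755% = 4.1674%
β_Zeller = Cov / Var(R_m) = 0.06034 / 0.02849 = 2.1179
E(R_Zeller) = R_f + β × MRP = 4.1674% + 2.1179 × 3.5755% = 11.74%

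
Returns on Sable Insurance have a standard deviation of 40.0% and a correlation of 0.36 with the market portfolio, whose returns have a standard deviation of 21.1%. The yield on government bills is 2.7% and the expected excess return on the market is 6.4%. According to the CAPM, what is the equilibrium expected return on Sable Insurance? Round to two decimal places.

7.07%

β = ρ × σ_i / σ_m = 0.36 × 40.0% / 21.1% = 0.6825
E(R) = 2.7% + 0.6825 × 6.4% = 7.07%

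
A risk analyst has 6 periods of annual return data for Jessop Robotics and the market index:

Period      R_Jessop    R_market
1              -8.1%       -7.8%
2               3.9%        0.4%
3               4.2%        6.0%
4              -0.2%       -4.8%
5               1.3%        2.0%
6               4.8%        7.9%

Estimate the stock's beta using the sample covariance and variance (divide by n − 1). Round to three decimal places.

Mean R_i = (-8.1 + 3.9 + 4.2 − 0.2 + 1.3 + 4.8) / 6 = 0.9833%
Mean R_m = (-7.8 + 0.4 + 6.0 − 4.8 + 2.0 + 7.9) / 6 = 0.6167%
Σ(R_i − R̄_i)(R_m − R̄_m) = 127.7817  ⇒  Cov = 127.7817 / 5 = 25.5563
Σ(R_m − R̄_m)² = 184.1683  ⇒  Var(R_m) = 184.1683 / 5 = 36.8337
β = Cov / Var(R_m) = 25.5563 / 36.8337 = 0.6938

0.694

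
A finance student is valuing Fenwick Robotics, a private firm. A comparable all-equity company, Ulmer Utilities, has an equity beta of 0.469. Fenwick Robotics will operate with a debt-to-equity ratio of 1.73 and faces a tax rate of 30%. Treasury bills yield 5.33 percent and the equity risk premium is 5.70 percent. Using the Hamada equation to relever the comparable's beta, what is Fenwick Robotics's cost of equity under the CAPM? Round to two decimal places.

β_L = β_U × [1 + (1 − t)(D/E)] = 0.469 × [1 + (1 − 0.30) × 1.73]
    = 0.469 × [1 + 0.70 × 1.73] = 0.469 × 2.2110 = 1.0370
E(R) = R_f + β_L × MRP = 5.33% + 1.0370 × 5.70% = 11.24%

11.24%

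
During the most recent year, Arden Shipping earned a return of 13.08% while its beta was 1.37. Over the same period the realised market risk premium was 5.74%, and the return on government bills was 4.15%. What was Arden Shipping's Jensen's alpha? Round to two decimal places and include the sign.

+1.07%

CAPM benchmark = R_f + β(R_m − R_f) = 4.15% + 1.37 × 5.74% = 12.0138%
α = actual − benchmark = 13.08% − 12.0138% = +1.07%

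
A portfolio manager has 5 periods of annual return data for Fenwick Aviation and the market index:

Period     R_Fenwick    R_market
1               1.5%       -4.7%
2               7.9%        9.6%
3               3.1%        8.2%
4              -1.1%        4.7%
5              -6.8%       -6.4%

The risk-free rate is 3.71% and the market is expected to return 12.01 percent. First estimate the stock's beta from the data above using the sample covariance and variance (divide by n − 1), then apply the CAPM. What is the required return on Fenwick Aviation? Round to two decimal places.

8.35%

Mean R_i = (1.5 + 7.9 + 3.1 − 1.1 − 6.8) / 5 = 0.9200%
Mean R_m = (-4.7 + 9.6 + 8.2 + 4.7 − 6.4) / 5 = 2.2800%
Σ(R_i − R̄_i)(R_m − R̄_m) = 122.0720  ⇒  Cov = 122.0720 / 4 = 30.5180
Σ(R_m − R̄_m)² = 218.5480  ⇒  Var(R_m) = 218.5480 / 4 = 54.6370
β = Cov / Var(R_m) = 30.5180 / 54.6370 = 0.5586
MRP = 12.01% − 3.71% = 8.30%
E(R) = R_f + β × MRP = 3.71% + 0.5586 × 8.30% = 8.35%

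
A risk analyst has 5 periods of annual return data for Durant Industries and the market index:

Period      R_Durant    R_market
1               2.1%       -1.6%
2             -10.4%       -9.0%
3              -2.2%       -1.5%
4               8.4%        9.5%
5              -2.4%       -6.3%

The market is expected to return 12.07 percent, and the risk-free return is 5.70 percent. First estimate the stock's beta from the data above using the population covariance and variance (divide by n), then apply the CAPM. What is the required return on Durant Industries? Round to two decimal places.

Mean R_i = (2.1 − 10.4 − 2.2 + 8.4 − 2.4) / 5 = -0.9000%
Mean R_m = (-1.6 − 9.0 − 1.5 + 9.5 − 6.3) / 5 = -1.7800%
Σ(R_i − R̄_i)(R_m − R̄_m) = 180.4500  ⇒  Cov = 180.4500 / 5 = 36.0900
Σ(R_m − R̄_m)² = 199.9080  ⇒  Var(R_m) = 199.9080 / 5 = 39.9816
β = Cov / Var(R_m) = 36.0900 / 39.9816 = 0.9027
MRP = 12.07% − 5.70% = 6.37%
E(R) = R_f + β × MRP = 5.70% + 0.9027 × 6.37% = 11.45%

11.45%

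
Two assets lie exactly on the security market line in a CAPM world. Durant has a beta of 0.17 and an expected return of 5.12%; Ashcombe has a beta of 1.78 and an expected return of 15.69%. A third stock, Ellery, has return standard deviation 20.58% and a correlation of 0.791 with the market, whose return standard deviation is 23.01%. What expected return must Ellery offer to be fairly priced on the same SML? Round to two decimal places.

8.65%

MRP = (15.69% − 5.12%) / (1.78 − 0.17) = 6.5652%
R_f = 5.12% − 0.17 × 6.5652% = 4.0039%
β_Ellery = ρ·σ_i/σ_m = 0.791 × 20.58 / 23.01 = 0.7075
E(R_Ellery) = R_f + β × MRP = 4.0039% + 0.7075 × 6.5652% = 8.65%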